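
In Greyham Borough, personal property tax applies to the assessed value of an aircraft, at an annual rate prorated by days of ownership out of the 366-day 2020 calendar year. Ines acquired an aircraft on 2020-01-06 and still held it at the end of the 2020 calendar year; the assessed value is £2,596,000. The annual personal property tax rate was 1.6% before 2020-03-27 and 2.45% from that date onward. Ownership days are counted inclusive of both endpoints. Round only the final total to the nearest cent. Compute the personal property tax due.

2020-01-06 to 2020-03-26: 81 days at 1.6% → £2,596,000 × 1.6% × 81/366 = £9,192.3934
2020-03-27 to 2020-12-31: 280 days at 2.45% → £2,596,000 × 2.45% × 280/366 = £48,657.2678
Total = £57,849.6612

£57,849.66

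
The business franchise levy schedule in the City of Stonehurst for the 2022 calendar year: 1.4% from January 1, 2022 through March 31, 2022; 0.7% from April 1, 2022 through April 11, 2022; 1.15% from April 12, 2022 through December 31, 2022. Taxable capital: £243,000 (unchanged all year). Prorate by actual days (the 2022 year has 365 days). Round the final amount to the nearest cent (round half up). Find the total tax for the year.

£2,911.34

January 1 – March 31, 2022: 90 days at 1.4% → £243,000 × 1.4% × 90/365 = £838.8493
April 1 – April 11, 2022: 11 days at 0.7% → £243,000 × 0.7% × 11/365 = £51.2630
April 12 – December 31, 2022: 264 days at 1.15% → £243,000 × 1.15% × 264/365 = £2,021.2274
Total = £2,911.3397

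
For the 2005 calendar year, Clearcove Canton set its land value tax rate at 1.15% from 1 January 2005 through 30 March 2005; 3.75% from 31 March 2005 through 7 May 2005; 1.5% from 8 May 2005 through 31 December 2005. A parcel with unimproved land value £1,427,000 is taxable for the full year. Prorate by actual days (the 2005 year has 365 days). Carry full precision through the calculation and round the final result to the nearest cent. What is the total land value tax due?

1 January – 30 March 2005: 89 days at 1.15% → £1,427,000 × 1.15% × 89/365 = £4,001.4644
31 March – 7 May 2005: 38 days at 3.75% → £1,427,000 × 3.75% × 38/365 = £5,571.1644
8 May – 31 December 2005: 238 days at 1.5% → £1,427,000 × 1.5% × 238/365 = £13,957.2329
Total = £23,529.8616

£23,529.86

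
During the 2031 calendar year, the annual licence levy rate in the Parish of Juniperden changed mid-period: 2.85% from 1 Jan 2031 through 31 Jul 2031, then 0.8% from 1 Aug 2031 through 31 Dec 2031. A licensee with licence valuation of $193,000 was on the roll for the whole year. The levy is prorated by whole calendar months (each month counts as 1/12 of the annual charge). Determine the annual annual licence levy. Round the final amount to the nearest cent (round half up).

1 Jan – 31 Jul 2031: 7 months at 2.85% → $193,000 × 2.85% × 7/12 = $3,208.6250
1 Aug – 31 Dec 2031: 5 months at 0.8% → $193,000 × 0.8% × 5/12 = $643.3333
Total = $3,851.9583

$3,851.96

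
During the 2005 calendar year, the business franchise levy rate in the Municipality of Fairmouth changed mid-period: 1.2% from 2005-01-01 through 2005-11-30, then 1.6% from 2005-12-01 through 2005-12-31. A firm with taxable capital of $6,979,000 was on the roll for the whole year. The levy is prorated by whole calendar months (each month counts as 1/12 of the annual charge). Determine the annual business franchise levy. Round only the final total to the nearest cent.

2005-01-01 to 2005-11-30: 11 months at 1.2% → $6,979,000 × 1.2% × 11/12 = $76,769.0000
2005-12-01 to 2005-12-31: 1 month at 1.6% → $6,979,000 × 1.6% × 1/12 = $9,305.3333
Total = $86,074.3333

$86,074.33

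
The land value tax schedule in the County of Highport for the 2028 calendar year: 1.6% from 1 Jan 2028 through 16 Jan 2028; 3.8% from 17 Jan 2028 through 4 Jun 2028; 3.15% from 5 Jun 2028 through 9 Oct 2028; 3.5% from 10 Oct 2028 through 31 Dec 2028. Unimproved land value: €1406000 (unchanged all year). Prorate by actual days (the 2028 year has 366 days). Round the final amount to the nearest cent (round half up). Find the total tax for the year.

1 Jan – 16 Jan 2028: 16 days at 1.6% → €1406000 × 1.6% × 16/366 = €983.4317
17 Jan – 4 Jun 2028: 140 days at 3.8% → €1406000 × 3.8% × 140/366 = €20436.9399
5 Jun – 9 Oct 2028: 127 days at 3.15% → €1406000 × 3.15% × 127/366 = €15368.0410
10 Oct – 31 Dec 2028: 83 days at 3.5% → €1406000 × 3.5% × 83/366 = €11159.6448
Total = €47948.0574

€47948.06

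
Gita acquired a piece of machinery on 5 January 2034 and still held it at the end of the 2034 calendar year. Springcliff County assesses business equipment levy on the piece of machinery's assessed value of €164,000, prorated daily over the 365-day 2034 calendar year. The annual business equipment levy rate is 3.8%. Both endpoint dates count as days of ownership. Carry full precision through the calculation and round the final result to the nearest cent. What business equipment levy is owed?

€6,163.70

Days held (5 January – 31 December 2034): 361 out of 365
Tax = €164,000 × 3.8% × 361/365 = €6,163.7041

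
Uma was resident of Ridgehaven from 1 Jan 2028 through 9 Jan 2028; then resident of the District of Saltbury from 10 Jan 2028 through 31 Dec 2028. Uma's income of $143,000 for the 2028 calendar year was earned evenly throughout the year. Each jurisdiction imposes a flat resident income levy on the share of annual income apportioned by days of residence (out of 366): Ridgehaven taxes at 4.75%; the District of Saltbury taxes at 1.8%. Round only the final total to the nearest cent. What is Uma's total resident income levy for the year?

$2,677.73

Ridgehaven, 1 Jan – 9 Jan 2028: 9 days → $143,000 × 4.75% × 9/366 = $167.0287
The District of Saltbury, 10 Jan – 31 Dec 2028: 357 days → $143,000 × 1.8% × 357/366 = $2,510.7049
Total = $2,677.7336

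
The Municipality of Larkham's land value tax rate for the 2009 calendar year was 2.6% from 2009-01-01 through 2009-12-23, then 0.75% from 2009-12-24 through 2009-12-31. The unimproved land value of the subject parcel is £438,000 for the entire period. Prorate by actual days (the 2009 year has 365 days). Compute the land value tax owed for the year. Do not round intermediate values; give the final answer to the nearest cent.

£11,210.40

2009-01-01 to 2009-12-23: 357 days at 2.6% → £438,000 × 2.6% × 357/365 = £11,138.4000
2009-12-24 to 2009-12-31: 8 days at 0.75% → £438,000 × 0.75% × 8/365 = £72.0000
Total = £11,210.4000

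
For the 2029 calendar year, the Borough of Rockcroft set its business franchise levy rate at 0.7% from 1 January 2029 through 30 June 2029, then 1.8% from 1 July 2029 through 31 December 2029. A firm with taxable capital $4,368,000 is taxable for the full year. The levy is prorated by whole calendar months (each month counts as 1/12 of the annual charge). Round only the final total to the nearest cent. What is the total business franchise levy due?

$54,600.00

1 January – 30 June 2029: 6 months at 0.7% → $4,368,000 × 0.7% × 6/12 = $15,288.0000
1 July – 31 December 2029: 6 months at 1.8% → $4,368,000 × 1.8% × 6/12 = $39,312.0000
Total = $54,600.0000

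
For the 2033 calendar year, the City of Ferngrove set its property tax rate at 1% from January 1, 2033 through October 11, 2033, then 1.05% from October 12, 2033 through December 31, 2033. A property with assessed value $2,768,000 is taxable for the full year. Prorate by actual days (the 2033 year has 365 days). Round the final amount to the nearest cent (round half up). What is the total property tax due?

January 1 – October 11, 2033: 284 days at 1% → $2,768,000 × 1% × 284/365 = $21,537.3151
October 12 – December 31, 2033: 81 days at 1.05% → $2,768,000 × 1.05% × 81/365 = $6,449.8192
Total = $27,987.1342

$27,987.13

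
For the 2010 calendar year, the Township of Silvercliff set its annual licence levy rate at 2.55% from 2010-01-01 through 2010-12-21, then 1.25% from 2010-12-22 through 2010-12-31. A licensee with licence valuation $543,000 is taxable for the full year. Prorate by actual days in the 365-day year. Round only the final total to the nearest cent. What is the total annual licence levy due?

$13,653.10

2010-01-01 to 2010-12-21: 355 days at 2.55% → $543,000 × 2.55% × 355/365 = $13,467.1438
2010-12-22 to 2010-12-31: 10 days at 1.25% → $543,000 × 1.25% × 10/365 = $185.9589
Total = $13,653.1027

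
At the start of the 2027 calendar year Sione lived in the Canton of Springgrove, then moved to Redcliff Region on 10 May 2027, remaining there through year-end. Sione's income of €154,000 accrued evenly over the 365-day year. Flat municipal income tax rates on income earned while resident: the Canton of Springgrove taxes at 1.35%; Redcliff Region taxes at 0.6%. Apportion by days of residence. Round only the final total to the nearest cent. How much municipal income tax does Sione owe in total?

€1,332.21

The Canton of Springgrove, 1 January – 9 May 2027: 129 days → €154,000 × 1.35% × 129/365 = €734.7699
Redcliff Region, 10 May – 31 December 2027: 236 days → €154,000 × 0.6% × 236/365 = €597.4356
Total = €1,332.2055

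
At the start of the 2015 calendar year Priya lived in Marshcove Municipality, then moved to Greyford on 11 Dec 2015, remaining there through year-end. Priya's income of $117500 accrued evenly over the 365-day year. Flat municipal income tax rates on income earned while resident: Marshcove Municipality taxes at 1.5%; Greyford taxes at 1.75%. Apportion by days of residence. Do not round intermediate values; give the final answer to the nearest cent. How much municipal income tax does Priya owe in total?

$1779.40

Marshcove Municipality, 1 Jan – 10 Dec 2015: 344 days → $117500 × 1.5% × 344/365 = $1661.0959
Greyford, 11 Dec – 31 Dec 2015: 21 days → $117500 × 1.75% × 21/365 = $118.3048
Total = $1779.4007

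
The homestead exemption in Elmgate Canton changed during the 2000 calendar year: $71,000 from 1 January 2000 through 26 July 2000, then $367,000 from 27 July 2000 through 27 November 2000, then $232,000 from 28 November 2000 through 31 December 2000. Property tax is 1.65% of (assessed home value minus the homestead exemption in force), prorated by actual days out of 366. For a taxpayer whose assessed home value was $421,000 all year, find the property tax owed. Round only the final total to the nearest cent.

1 January – 26 July 2000: 208 days, exemption $71,000 → ($421,000 − $71,000) × 1.65% × 208/366 = $3,281.9672
27 July – 27 November 2000: 124 days, exemption $367,000 → ($421,000 − $367,000) × 1.65% × 124/366 = $301.8689
28 November – 31 December 2000: 34 days, exemption $232,000 → ($421,000 − $232,000) × 1.65% × 34/366 = $289.6967
Total = $3,873.5328

$3,873.53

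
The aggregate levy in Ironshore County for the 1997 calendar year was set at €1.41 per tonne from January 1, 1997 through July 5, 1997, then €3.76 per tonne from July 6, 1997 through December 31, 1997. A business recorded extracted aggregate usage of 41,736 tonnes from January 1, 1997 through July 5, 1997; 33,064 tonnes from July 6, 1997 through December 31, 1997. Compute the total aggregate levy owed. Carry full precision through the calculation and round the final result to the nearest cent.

January 1 – July 5, 1997: 41,736 tonnes at €1.41/tonne → €58,847.76
July 6 – December 31, 1997: 33,064 tonnes at €3.76/tonne → €124,320.64

€183,168.40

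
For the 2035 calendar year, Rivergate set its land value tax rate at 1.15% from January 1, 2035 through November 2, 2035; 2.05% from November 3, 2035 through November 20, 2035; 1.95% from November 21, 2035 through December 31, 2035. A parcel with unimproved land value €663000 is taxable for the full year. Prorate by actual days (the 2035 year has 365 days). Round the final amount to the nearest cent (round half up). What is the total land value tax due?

January 1 – November 2, 2035: 306 days at 1.15% → €663000 × 1.15% × 306/365 = €6392.0466
November 3 – November 20, 2035: 18 days at 2.05% → €663000 × 2.05% × 18/365 = €670.2658
November 21 – December 31, 2035: 41 days at 1.95% → €663000 × 1.95% × 41/365 = €1452.2425
Total = €8514.5548

€8514.55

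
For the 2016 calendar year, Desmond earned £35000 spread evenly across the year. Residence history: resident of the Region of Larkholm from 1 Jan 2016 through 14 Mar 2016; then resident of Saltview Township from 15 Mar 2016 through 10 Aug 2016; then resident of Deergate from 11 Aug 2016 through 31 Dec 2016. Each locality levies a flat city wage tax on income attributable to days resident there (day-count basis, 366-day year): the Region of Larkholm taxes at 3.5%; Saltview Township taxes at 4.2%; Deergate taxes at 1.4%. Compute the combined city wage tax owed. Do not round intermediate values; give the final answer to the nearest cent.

£1037.57

The Region of Larkholm, 1 Jan – 14 Mar 2016: 74 days → £35000 × 3.5% × 74/366 = £247.6776
Saltview Township, 15 Mar – 10 Aug 2016: 149 days → £35000 × 4.2% × 149/366 = £598.4426
Deergate, 11 Aug – 31 Dec 2016: 143 days → £35000 × 1.4% × 143/366 = £191.4481
Total = £1037.5683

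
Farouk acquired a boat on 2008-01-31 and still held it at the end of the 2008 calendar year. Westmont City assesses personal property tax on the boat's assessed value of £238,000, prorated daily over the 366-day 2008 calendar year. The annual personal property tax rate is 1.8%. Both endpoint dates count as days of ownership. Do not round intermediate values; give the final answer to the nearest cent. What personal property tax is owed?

£3,932.85

Days held (2008-01-31 to 2008-12-31): 336 out of 366
Tax = £238,000 × 1.8% × 336/366 = £3,932.8525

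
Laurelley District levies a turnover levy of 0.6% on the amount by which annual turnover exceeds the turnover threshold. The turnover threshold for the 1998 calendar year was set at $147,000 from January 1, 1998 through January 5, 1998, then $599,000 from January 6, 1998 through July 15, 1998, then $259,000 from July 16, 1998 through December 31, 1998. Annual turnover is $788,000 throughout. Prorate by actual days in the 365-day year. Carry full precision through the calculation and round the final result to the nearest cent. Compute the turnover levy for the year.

$2,115.70

January 1 – January 5, 1998: 5 days, exemption $147,000 → ($788,000 − $147,000) × 0.6% × 5/365 = $52.6849
January 6 – July 15, 1998: 191 days, exemption $599,000 → ($788,000 − $599,000) × 0.6% × 191/365 = $593.4082
July 16 – December 31, 1998: 169 days, exemption $259,000 → ($788,000 − $259,000) × 0.6% × 169/365 = $1,469.6055
Total = $2,115.6986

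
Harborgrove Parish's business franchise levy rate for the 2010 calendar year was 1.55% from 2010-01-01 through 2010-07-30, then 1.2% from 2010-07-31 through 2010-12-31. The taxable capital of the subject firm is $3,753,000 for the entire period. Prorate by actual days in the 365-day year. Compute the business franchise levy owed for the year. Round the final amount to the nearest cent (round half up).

$52,629.40

2010-01-01 to 2010-07-30: 211 days at 1.55% → $3,753,000 × 1.55% × 211/365 = $33,627.9082
2010-07-31 to 2010-12-31: 154 days at 1.2% → $3,753,000 × 1.2% × 154/365 = $19,001.4904
Total = $52,629.3986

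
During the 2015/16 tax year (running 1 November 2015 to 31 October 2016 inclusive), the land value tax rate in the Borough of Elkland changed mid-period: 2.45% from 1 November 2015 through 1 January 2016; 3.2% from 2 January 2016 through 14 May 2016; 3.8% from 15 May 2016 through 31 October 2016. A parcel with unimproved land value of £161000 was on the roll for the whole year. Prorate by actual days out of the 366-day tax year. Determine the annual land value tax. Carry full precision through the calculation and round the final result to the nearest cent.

£5396.14

1 November 2015 – 1 January 2016: 62 days at 2.45% → £161000 × 2.45% × 62/366 = £668.1940
2 January – 14 May 2016: 134 days at 3.2% → £161000 × 3.2% × 134/366 = £1886.2514
15 May – 31 October 2016: 170 days at 3.8% → £161000 × 3.8% × 170/366 = £2841.6940
Total = £5396.1393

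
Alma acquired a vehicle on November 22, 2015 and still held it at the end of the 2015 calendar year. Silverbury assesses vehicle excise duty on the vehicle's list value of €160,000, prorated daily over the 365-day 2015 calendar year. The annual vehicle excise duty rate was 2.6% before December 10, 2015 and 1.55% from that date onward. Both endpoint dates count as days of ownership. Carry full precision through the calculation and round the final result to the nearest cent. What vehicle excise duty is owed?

€354.63

November 22 – December 9, 2015: 18 days at 2.6% → €160,000 × 2.6% × 18/365 = €205.1507
December 10 – December 31, 2015: 22 days at 1.55% → €160,000 × 1.55% × 22/365 = €149.4795
Total = €354.6301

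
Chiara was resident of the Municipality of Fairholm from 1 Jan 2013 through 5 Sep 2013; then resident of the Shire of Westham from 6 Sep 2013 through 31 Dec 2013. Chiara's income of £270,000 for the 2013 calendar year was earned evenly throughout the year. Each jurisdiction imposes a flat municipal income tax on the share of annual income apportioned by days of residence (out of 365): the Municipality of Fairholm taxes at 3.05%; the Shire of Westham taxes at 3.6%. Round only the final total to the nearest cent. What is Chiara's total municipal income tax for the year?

£8,711.01

The Municipality of Fairholm, 1 Jan – 5 Sep 2013: 248 days → £270,000 × 3.05% × 248/365 = £5,595.2877
The Shire of Westham, 6 Sep – 31 Dec 2013: 117 days → £270,000 × 3.6% × 117/365 = £3,115.7260
Total = £8,711.0137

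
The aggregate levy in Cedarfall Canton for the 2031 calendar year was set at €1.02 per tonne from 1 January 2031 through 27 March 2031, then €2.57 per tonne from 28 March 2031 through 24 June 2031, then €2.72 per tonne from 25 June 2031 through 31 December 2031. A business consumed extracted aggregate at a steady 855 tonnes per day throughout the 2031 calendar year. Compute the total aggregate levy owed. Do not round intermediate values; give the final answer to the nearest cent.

1 January – 27 March 2031: 86 days × 855 tonnes/day = 73,530 tonnes at €1.02/tonne → €75,000.60
28 March – 24 June 2031: 89 days × 855 tonnes/day = 76,095 tonnes at €2.57/tonne → €195,564.15
25 June – 31 December 2031: 190 days × 855 tonnes/day = 162,450 tonnes at €2.72/tonne → €441,864.00

€712,428.75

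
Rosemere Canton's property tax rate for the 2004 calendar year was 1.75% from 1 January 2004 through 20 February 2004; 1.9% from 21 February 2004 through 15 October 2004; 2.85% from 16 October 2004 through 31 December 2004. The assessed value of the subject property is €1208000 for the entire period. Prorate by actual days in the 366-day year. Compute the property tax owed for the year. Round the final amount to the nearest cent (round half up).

1 January – 20 February 2004: 51 days at 1.75% → €1208000 × 1.75% × 51/366 = €2945.7377
21 February – 15 October 2004: 238 days at 1.9% → €1208000 × 1.9% × 238/366 = €14925.0710
16 October – 31 December 2004: 77 days at 2.85% → €1208000 × 2.85% × 77/366 = €7243.0492
Total = €25113.8579

€25113.86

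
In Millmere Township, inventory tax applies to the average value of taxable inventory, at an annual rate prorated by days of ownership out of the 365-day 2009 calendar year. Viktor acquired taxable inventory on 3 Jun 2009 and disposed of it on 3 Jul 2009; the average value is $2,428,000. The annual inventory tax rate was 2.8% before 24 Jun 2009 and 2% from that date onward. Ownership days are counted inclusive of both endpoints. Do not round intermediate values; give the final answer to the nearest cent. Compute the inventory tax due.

3 Jun – 23 Jun 2009: 21 days at 2.8% → $2,428,000 × 2.8% × 21/365 = $3,911.4082
24 Jun – 3 Jul 2009: 10 days at 2% → $2,428,000 × 2% × 10/365 = $1,330.4110
Total = $5,241.8192

$5,241.82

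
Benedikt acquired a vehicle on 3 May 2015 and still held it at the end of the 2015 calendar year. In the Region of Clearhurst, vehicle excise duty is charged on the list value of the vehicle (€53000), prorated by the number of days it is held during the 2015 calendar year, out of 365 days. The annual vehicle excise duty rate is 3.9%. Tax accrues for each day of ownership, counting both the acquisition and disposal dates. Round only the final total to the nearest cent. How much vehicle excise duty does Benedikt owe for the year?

€1376.11

Days held (3 May – 31 Dec 2015): 243 out of 365
Tax = €53000 × 3.9% × 243/365 = €1376.1123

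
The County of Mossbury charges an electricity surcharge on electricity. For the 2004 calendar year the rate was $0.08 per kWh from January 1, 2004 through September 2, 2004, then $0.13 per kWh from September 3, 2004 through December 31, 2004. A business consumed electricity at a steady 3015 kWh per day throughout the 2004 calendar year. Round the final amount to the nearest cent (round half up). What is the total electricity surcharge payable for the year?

January 1 – September 2, 2004: 246 days × 3015 kWh/day = 741,690 kWh at $0.08/kWh → $59335.20
September 3 – December 31, 2004: 120 days × 3015 kWh/day = 361,800 kWh at $0.13/kWh → $47034.00

$106369.20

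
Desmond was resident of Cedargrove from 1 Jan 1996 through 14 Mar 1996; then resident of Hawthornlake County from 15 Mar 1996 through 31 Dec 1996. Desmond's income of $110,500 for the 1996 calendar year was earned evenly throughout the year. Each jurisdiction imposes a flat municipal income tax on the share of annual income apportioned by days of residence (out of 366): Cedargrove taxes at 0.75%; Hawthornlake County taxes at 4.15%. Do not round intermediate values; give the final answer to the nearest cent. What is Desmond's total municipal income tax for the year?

Cedargrove, 1 Jan – 14 Mar 1996: 74 days → $110,500 × 0.75% × 74/366 = $167.5615
Hawthornlake County, 15 Mar – 31 Dec 1996: 292 days → $110,500 × 4.15% × 292/366 = $3,658.5765
Total = $3,826.1380

$3,826.14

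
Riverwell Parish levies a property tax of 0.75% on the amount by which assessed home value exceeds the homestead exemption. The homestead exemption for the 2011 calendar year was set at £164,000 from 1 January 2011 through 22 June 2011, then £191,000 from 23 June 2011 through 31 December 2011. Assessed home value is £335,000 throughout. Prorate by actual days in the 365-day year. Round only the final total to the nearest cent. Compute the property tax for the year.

1 January – 22 June 2011: 173 days, exemption £164,000 → (£335,000 − £164,000) × 0.75% × 173/365 = £607.8699
23 June – 31 December 2011: 192 days, exemption £191,000 → (£335,000 − £191,000) × 0.75% × 192/365 = £568.1096
Total = £1,175.9795

£1,175.98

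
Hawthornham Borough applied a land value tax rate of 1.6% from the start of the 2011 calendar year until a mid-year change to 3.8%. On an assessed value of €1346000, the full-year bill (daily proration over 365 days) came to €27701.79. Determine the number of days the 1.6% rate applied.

289 days

Let d = days at the first rate; then 365 − d days at the second rate.
€1346000 × [1.6%·d + 3.8%·(365−d)] / 365 = €27701.79
Solving gives d = 289, so the new rate took effect on 17 Oct 2011.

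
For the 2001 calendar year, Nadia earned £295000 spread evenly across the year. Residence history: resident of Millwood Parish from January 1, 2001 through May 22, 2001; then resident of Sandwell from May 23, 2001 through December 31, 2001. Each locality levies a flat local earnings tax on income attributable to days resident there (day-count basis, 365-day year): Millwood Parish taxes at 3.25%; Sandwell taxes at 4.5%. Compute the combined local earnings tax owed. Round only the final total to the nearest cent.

£11840.41

Millwood Parish, January 1 – May 22, 2001: 142 days → £295000 × 3.25% × 142/365 = £3729.9315
Sandwell, May 23 – December 31, 2001: 223 days → £295000 × 4.5% × 223/365 = £8110.4795
Total = £11840.4110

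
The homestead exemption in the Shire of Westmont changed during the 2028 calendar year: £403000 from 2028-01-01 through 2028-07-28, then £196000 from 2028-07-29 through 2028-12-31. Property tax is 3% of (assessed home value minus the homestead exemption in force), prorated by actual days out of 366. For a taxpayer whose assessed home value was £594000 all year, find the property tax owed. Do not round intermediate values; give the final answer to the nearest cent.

2028-01-01 to 2028-07-28: 210 days, exemption £403000 → (£594000 − £403000) × 3% × 210/366 = £3287.7049
2028-07-29 to 2028-12-31: 156 days, exemption £196000 → (£594000 − £196000) × 3% × 156/366 = £5089.1803
Total = £8376.8852

£8376.89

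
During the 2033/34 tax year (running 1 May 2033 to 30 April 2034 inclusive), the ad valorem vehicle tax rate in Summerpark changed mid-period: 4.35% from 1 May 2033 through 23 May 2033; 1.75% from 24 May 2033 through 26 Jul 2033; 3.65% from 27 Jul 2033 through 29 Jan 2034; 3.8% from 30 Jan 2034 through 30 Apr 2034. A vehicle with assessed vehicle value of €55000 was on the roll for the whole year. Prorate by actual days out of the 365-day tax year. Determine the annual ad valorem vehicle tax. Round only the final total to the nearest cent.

1 May – 23 May 2033: 23 days at 4.35% → €55000 × 4.35% × 23/365 = €150.7603
24 May – 26 Jul 2033: 64 days at 1.75% → €55000 × 1.75% × 64/365 = €168.7671
27 Jul 2033 – 29 Jan 2034: 187 days at 3.65% → €55000 × 3.65% × 187/365 = €1028.5000
30 Jan – 30 Apr 2034: 91 days at 3.8% → €55000 × 3.8% × 91/365 = €521.0685
Total = €1869.0959

€1869.10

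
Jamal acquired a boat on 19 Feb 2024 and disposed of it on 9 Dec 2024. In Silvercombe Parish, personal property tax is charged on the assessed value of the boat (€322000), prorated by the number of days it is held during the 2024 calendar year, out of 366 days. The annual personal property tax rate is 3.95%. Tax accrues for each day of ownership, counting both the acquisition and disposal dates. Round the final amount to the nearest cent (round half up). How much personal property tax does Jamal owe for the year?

€10251.65

Days held (19 Feb – 9 Dec 2024): 295 out of 366
Tax = €322000 × 3.95% × 295/366 = €10251.6530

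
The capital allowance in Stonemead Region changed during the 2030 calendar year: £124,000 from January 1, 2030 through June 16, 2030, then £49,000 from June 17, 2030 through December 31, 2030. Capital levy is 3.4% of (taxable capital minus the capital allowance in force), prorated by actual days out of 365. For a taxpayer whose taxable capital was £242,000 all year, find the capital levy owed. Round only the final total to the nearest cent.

£5,395.29

January 1 – June 16, 2030: 167 days, exemption £124,000 → (£242,000 − £124,000) × 3.4% × 167/365 = £1,835.6274
June 17 – December 31, 2030: 198 days, exemption £49,000 → (£242,000 − £49,000) × 3.4% × 198/365 = £3,559.6603
Total = £5,395.2877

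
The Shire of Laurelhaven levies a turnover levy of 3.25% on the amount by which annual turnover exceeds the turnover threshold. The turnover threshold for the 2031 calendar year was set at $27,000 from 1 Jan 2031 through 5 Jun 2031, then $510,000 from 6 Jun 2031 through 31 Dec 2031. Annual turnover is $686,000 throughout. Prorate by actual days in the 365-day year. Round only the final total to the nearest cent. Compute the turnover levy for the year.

1 Jan – 5 Jun 2031: 156 days, exemption $27,000 → ($686,000 − $27,000) × 3.25% × 156/365 = $9,153.7808
6 Jun – 31 Dec 2031: 209 days, exemption $510,000 → ($686,000 − $510,000) × 3.25% × 209/365 = $3,275.2877
Total = $12,429.0685

$12,429.07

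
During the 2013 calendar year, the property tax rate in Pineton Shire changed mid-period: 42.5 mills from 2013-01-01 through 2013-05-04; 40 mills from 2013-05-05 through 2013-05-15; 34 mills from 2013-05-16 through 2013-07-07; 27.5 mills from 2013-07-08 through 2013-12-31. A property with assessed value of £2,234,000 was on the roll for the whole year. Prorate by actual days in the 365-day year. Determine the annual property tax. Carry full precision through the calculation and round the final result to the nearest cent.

2013-01-01 to 2013-05-04: 124 days at 42.5 mills → £2,234,000 × 4.25% × 124/365 = £32,255.2877
2013-05-05 to 2013-05-15: 11 days at 40 mills → £2,234,000 × 4% × 11/365 = £2,693.0411
2013-05-16 to 2013-07-07: 53 days at 34 mills → £2,234,000 × 3.4% × 53/365 = £11,029.2274
2013-07-08 to 2013-12-31: 177 days at 27.5 mills → £2,234,000 × 2.75% × 177/365 = £29,791.7671
Total = £75,769.3233

£75,769.32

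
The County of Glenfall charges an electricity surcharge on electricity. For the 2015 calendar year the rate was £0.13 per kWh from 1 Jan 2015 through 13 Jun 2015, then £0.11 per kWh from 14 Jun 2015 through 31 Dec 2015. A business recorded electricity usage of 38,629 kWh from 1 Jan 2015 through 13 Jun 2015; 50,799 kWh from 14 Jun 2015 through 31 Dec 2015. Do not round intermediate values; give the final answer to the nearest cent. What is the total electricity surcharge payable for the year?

1 Jan – 13 Jun 2015: 38,629 kWh at £0.13/kWh → £5021.77
14 Jun – 31 Dec 2015: 50,799 kWh at £0.11/kWh → £5587.89

£10609.66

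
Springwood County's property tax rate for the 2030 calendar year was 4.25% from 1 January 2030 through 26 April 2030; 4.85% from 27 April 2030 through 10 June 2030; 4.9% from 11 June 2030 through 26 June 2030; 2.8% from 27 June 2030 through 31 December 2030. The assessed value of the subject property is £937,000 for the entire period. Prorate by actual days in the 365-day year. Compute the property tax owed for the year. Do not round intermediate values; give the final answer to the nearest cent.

£33,784.63

1 January – 26 April 2030: 116 days at 4.25% → £937,000 × 4.25% × 116/365 = £12,655.9178
27 April – 10 June 2030: 45 days at 4.85% → £937,000 × 4.85% × 45/365 = £5,602.7466
11 June – 26 June 2030: 16 days at 4.9% → £937,000 × 4.9% × 16/365 = £2,012.6247
27 June – 31 December 2030: 188 days at 2.8% → £937,000 × 2.8% × 188/365 = £13,513.3370
Total = £33,784.6260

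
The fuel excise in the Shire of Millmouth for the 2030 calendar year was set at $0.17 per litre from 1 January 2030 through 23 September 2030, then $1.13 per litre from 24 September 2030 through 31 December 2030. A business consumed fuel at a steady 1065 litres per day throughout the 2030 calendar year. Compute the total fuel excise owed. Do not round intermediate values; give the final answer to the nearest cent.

$167,300.85

1 January – 23 September 2030: 266 days × 1065 litres/day = 283,290 litres at $0.17/litre → $48,159.30
24 September – 31 December 2030: 99 days × 1065 litres/day = 105,435 litres at $1.13/litre → $119,141.55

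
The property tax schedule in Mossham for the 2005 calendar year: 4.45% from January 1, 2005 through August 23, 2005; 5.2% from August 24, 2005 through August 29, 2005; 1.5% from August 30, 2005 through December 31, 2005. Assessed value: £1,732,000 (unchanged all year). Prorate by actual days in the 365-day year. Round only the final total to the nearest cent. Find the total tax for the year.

January 1 – August 23, 2005: 235 days at 4.45% → £1,732,000 × 4.45% × 235/365 = £49,622.9863
August 24 – August 29, 2005: 6 days at 5.2% → £1,732,000 × 5.2% × 6/365 = £1,480.5041
August 30 – December 31, 2005: 124 days at 1.5% → £1,732,000 × 1.5% × 124/365 = £8,826.0822
Total = £59,929.5726

£59,929.57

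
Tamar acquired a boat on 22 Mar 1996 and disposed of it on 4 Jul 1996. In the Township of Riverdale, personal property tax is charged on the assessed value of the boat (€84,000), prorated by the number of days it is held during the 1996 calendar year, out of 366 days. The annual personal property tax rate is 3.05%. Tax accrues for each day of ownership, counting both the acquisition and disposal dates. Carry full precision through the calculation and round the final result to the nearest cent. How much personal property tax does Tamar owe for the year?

€735.00

Days held (22 Mar – 4 Jul 1996): 105 out of 366
Tax = €84,000 × 3.05% × 105/366 = €735.0000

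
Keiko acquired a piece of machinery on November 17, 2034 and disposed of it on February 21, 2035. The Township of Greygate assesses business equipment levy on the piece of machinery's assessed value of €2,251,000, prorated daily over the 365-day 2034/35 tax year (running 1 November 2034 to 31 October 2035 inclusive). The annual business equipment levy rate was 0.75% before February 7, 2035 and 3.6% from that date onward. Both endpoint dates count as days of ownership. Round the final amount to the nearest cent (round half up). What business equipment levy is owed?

€7,123.03

November 17, 2034 – February 6, 2035: 82 days at 0.75% → €2,251,000 × 0.75% × 82/365 = €3,792.7808
February 7 – February 21, 2035: 15 days at 3.6% → €2,251,000 × 3.6% × 15/365 = €3,330.2466
Total = €7,123.0274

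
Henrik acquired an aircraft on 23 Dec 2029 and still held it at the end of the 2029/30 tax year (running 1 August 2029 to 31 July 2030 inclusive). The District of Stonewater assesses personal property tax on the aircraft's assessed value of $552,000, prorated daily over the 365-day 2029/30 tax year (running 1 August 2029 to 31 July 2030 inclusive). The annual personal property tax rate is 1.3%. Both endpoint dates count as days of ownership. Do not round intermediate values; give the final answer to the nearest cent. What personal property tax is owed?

$4,344.92

Days held (23 Dec 2029 – 31 Jul 2030): 221 out of 365
Tax = $552,000 × 1.3% × 221/365 = $4,344.9205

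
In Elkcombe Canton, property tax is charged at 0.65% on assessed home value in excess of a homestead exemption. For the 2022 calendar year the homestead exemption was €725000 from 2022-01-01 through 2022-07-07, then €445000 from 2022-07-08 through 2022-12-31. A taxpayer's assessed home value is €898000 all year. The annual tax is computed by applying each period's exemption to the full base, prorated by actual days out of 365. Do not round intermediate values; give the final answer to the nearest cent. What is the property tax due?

€2007.08

2022-01-01 to 2022-07-07: 188 days, exemption €725000 → (€898000 − €725000) × 0.65% × 188/365 = €579.1945
2022-07-08 to 2022-12-31: 177 days, exemption €445000 → (€898000 − €445000) × 0.65% × 177/365 = €1427.8808
Total = €2007.0753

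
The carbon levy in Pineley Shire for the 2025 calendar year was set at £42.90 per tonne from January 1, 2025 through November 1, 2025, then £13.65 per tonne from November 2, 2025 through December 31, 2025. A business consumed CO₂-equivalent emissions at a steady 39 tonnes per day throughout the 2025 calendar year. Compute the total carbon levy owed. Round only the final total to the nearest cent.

£542,236.50

January 1 – November 1, 2025: 305 days × 39 tonnes/day = 11,895 tonnes at £42.90/tonne → £510,295.50
November 2 – December 31, 2025: 60 days × 39 tonnes/day = 2,340 tonnes at £13.65/tonne → £31,941.00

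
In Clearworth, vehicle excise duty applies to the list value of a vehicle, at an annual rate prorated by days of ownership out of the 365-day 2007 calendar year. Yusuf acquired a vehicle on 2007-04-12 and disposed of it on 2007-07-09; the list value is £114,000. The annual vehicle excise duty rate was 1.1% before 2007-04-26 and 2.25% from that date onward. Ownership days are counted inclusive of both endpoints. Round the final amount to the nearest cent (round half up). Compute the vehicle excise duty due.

£575.15

2007-04-12 to 2007-04-25: 14 days at 1.1% → £114,000 × 1.1% × 14/365 = £48.0986
2007-04-26 to 2007-07-09: 75 days at 2.25% → £114,000 × 2.25% × 75/365 = £527.0548
Total = £575.1534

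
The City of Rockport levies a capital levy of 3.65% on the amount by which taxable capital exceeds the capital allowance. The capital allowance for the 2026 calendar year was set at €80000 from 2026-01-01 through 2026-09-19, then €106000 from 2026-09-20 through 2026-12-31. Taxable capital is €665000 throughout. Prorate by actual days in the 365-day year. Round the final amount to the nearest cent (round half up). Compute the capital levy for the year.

€21084.70

2026-01-01 to 2026-09-19: 262 days, exemption €80000 → (€665000 − €80000) × 3.65% × 262/365 = €15327.0000
2026-09-20 to 2026-12-31: 103 days, exemption €106000 → (€665000 − €106000) × 3.65% × 103/365 = €5757.7000
Total = €21084.7000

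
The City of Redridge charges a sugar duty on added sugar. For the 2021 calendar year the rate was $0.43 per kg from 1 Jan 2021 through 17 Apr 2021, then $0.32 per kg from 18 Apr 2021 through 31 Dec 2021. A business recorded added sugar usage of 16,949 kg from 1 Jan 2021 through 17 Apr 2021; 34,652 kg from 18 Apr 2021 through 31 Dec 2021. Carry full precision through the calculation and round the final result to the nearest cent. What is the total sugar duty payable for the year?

1 Jan – 17 Apr 2021: 16,949 kg at $0.43/kg → $7,288.07
18 Apr – 31 Dec 2021: 34,652 kg at $0.32/kg → $11,088.64

$18,376.71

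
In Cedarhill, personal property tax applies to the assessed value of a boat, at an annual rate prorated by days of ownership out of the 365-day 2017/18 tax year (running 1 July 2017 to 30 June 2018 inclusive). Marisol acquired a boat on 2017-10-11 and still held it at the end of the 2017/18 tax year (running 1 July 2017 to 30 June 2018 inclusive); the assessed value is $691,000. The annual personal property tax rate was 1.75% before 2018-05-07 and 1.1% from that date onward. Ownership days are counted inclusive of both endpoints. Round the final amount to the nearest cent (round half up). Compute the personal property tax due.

$8,036.42

2017-10-11 to 2018-05-06: 208 days at 1.75% → $691,000 × 1.75% × 208/365 = $6,891.0685
2018-05-07 to 2018-06-30: 55 days at 1.1% → $691,000 × 1.1% × 55/365 = $1,145.3562
Total = $8,036.4247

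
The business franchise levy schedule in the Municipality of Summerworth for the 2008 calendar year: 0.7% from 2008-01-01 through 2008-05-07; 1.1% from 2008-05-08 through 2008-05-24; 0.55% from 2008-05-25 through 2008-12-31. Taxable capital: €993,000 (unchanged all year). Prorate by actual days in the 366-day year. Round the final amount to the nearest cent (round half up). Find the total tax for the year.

€6,236.09

2008-01-01 to 2008-05-07: 128 days at 0.7% → €993,000 × 0.7% × 128/366 = €2,430.9508
2008-05-08 to 2008-05-24: 17 days at 1.1% → €993,000 × 1.1% × 17/366 = €507.3525
2008-05-25 to 2008-12-31: 221 days at 0.55% → €993,000 × 0.55% × 221/366 = €3,297.7910
Total = €6,236.0943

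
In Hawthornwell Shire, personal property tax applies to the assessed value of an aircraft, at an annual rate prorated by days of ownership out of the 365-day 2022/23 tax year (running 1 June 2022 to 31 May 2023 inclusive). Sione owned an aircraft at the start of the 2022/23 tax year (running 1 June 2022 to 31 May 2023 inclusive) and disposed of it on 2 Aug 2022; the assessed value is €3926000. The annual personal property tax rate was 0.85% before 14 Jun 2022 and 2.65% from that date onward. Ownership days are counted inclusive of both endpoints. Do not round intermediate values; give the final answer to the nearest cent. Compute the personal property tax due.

1 Jun – 13 Jun 2022: 13 days at 0.85% → €3926000 × 0.85% × 13/365 = €1188.5562
14 Jun – 2 Aug 2022: 50 days at 2.65% → €3926000 × 2.65% × 50/365 = €14251.9178
Total = €15440.4740

€15440.47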